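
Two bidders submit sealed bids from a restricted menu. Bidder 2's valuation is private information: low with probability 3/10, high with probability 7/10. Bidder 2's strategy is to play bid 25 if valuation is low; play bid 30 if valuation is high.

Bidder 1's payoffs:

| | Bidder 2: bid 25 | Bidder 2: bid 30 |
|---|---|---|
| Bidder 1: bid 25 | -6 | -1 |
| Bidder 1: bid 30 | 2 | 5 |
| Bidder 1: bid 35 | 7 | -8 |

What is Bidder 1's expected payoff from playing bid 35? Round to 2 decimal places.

-3.50

E[bid 35] = 3/10·7 + 7/10·(-8) = 21/10 + (-28/5) = -7/2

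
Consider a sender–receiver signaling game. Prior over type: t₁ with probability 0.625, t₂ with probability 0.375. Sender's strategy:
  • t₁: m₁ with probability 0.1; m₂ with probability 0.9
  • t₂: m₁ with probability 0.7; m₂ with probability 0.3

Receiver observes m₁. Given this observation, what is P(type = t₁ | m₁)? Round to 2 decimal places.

P(m₁) = 0.625·0.1 + 0.375·0.7 = 0.325
P(t₁ | m₁) = (0.625·0.1) / 0.325 = 0.0625 / 0.325 = 0.192308

0.19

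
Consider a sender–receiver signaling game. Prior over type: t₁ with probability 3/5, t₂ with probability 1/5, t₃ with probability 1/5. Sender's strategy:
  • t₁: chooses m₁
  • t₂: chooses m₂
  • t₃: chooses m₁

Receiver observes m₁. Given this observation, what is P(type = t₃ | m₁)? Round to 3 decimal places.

P(m₁) = (3/5)·1 + (1/5)·0 + (1/5)·1 = 4/5
P(t₃ | m₁) = ((1/5)·1) / (4/5) = (1/5) / (4/5) = 1/4

0.250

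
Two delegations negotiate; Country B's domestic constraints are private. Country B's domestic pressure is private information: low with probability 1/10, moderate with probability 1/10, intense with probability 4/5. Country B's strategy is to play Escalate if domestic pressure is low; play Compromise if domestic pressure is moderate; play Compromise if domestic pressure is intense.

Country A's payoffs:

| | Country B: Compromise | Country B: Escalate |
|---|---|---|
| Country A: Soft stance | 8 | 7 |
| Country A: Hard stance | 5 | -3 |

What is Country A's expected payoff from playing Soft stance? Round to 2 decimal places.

E[Soft stance] = 1/10·7 + 1/10·8 + 4/5·8 = 7/10 + 4/5 + 32/5 = 79/10

7.90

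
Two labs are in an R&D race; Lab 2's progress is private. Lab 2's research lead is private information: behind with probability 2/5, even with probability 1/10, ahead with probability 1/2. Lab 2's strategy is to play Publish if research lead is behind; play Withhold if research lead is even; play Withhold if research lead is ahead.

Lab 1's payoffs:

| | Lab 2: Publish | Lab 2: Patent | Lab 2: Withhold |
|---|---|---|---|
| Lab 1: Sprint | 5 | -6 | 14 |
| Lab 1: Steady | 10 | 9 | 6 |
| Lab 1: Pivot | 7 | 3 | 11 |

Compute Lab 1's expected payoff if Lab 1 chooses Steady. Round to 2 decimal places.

E[Steady] = 2/5·10 + 1/10·6 + 1/2·6 = 4 + 3/5 + 3 = 38/5

7.60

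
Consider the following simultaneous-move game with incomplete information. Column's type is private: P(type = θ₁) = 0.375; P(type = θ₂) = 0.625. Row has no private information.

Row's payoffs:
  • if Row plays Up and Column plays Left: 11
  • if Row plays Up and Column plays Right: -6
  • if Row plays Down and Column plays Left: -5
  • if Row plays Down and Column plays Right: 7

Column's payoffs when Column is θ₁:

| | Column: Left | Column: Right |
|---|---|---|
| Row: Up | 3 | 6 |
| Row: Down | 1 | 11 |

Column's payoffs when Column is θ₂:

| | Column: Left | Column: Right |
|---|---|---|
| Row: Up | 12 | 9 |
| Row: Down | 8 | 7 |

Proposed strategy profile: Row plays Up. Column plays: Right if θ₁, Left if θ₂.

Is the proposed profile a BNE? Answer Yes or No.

Yes

Row plays Up: E[Up] = 0.375·(-6) + 0.625·(11) = 4.625; E[Down] = -0.5. Best-responding. ✓
Column (type θ₁), facing Up: Left gives 3, Right gives 6. Proposed Right is best. ✓
Column (type θ₂), facing Up: Left gives 12, Right gives 9. Proposed Left is best. ✓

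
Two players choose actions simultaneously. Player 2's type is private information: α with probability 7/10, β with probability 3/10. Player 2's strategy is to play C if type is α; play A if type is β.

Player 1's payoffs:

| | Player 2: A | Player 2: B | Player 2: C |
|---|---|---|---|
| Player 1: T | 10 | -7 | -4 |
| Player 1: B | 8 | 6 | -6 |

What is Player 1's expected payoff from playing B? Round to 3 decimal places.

-1.800

E[B] = 7/10·(-6) + 3/10·8 = (-21/5) + 12/5 = -9/5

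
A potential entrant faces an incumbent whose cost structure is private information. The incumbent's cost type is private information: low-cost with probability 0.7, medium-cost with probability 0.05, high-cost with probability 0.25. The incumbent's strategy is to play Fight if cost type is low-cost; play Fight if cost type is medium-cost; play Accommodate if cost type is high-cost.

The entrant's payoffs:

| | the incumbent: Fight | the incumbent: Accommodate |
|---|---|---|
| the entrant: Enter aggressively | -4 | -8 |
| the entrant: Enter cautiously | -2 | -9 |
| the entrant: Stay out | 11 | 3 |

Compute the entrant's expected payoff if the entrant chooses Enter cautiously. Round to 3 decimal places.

-3.750

E[Enter cautiously] = 0.7·(-2) + 0.05·(-2) + 0.25·(-9) = (-1.4) + (-0.1) + (-2.25) = -3.75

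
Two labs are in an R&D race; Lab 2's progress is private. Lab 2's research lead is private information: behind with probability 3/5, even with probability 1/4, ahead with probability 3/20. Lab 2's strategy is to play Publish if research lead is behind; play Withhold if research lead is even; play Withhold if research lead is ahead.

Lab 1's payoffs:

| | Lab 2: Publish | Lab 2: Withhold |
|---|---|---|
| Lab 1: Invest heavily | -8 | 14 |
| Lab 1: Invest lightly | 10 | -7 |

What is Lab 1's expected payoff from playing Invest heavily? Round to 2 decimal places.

Take the expectation over Lab 2's research lead, weighting each type's action by its prior probability.
E[Invest heavily] = 3/5·(-8) + 1/4·14 + 3/20·14 = (-24/5) + 7/2 + 21/10 = 4/5

0.80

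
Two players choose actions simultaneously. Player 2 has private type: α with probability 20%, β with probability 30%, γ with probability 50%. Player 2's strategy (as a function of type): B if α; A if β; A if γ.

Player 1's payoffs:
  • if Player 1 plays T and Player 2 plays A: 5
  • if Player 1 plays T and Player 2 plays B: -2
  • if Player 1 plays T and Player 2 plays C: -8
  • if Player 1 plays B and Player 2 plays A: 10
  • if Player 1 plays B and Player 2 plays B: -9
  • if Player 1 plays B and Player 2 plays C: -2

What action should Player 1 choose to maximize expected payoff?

E[T] = 0.2·(-2) + 0.3·(5) + 0.5·(5) = 3.6
E[B] = 0.2·(-9) + 0.3·(10) + 0.5·(10) = 6.2
Best response: B (6.2 is the largest).

B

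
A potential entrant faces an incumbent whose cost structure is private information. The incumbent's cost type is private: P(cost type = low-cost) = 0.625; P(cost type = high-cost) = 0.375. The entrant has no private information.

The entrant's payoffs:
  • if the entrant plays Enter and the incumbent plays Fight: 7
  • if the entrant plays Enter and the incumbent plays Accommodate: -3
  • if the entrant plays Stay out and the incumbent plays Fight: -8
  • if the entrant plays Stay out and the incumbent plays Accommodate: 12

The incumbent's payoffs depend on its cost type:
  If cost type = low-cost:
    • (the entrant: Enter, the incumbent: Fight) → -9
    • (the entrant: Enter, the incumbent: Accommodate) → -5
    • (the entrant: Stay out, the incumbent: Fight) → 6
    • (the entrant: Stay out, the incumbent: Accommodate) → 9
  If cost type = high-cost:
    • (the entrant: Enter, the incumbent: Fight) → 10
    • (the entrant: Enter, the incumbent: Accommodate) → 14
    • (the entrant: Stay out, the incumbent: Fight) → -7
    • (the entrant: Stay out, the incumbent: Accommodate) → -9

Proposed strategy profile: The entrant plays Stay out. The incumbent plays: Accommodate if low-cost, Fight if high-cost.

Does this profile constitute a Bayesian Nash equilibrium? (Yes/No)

The entrant plays Stay out: E[Stay out] = 0.625·(12) + 0.375·(-8) = 4.5; E[Enter] = 0.75. Best-responding. ✓
The incumbent (cost type low-cost), facing Stay out: Fight gives 6, Accommodate gives 9. Proposed Accommodate is best. ✓
The incumbent (cost type high-cost), facing Stay out: Fight gives -7, Accommodate gives -9. Proposed Fight is best. ✓

Yes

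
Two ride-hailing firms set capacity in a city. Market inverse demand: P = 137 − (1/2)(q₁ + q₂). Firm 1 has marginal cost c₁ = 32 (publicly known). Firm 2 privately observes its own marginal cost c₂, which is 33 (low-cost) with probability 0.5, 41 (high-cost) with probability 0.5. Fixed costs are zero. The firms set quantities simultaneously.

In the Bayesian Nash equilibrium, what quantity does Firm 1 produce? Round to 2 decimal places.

Each type of Firm 2 best-responds to q₁; Firm 1 best-responds to the expected q₂ over Firm 2's types.
Firm 2 with cost c maximizes (137 − (1/2)(q₁+q₂) − c)·q₂, giving q₂(c) = (137 − c − (1/2)q₁).
E[c₂] = 0.5·33 + 0.5·41 = 37
Firm 1's FOC against E[q₂] yields q₁ = (137 − 2·32 + E[c₂])/(3/2) = (137 − 64 + 37)/(3/2) = 73.3333.

73.33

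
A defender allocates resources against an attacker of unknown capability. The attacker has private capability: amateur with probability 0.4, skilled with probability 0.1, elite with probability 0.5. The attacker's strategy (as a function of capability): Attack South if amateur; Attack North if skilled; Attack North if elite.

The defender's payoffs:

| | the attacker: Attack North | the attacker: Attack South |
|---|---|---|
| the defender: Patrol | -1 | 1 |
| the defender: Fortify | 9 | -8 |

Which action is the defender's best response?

Fortify

Compute the defender's expected payoff for each action, taking the expectation over the attacker's type.
E[Patrol] = 0.4·(1) + 0.1·(-1) + 0.5·(-1) = -0.2
E[Fortify] = 0.4·(-8) + 0.1·(9) + 0.5·(9) = 2.2
Best response: Fortify (2.2 is the largest).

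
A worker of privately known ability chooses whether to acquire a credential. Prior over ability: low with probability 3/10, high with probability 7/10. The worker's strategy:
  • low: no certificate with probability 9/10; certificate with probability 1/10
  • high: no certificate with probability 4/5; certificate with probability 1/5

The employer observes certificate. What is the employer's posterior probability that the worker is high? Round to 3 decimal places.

0.824

Apply Bayes' rule using the sender's strategy as the likelihood.
P(certificate) = (3/10)·(1/10) + (7/10)·(1/5) = 17/100
P(high | certificate) = ((7/10)·(1/5)) / (17/100) = (7/50) / (17/100) = 14/17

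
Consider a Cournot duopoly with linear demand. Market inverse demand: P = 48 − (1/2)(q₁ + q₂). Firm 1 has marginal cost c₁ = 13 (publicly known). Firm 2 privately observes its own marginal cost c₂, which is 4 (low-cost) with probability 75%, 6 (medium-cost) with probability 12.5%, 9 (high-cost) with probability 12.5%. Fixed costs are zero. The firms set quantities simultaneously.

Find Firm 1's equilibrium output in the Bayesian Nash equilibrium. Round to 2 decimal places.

17.92

Type-c best response for Firm 2: q₂(c) = (48 − c) − q₁/2.
Firm 1 maximizes expected profit; its first-order condition is 48 − q₁ − (1/2)E[q₂] − 13 = 0.
Substituting E[q₂] and solving: E[c₂] = 4.875, so q₁ = (48 − 2·13 + 4.875)/(3/2) = 17.9167.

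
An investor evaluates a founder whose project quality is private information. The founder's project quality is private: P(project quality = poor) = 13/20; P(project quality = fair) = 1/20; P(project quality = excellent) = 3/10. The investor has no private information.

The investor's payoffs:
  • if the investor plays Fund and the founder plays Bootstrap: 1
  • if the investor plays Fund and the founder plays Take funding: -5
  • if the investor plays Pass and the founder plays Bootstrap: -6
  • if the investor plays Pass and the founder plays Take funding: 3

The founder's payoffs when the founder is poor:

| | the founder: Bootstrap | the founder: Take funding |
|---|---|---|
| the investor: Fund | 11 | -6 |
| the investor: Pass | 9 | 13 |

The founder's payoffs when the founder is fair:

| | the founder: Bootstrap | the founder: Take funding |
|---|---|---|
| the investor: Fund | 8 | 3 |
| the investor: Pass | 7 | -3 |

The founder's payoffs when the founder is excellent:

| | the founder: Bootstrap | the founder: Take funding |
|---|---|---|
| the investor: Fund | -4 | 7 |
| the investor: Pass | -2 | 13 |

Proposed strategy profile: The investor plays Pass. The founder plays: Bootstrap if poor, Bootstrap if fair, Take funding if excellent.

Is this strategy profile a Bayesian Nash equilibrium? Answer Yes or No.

No

The investor plays Pass: E[Pass] = 13/20·(-6) + 1/20·(-6) + 3/10·(3) = -33/10; E[Fund] = -4/5. Not best-responding. ✗
The founder (project quality poor), facing Pass: Bootstrap gives 9, Take funding gives 13. Proposed Bootstrap is not best — profitable deviation exists. ✗
The founder (project quality fair), facing Pass: Bootstrap gives 7, Take funding gives -3. Proposed Bootstrap is best. ✓
The founder (project quality excellent), facing Pass: Bootstrap gives -2, Take funding gives 13. Proposed Take funding is best. ✓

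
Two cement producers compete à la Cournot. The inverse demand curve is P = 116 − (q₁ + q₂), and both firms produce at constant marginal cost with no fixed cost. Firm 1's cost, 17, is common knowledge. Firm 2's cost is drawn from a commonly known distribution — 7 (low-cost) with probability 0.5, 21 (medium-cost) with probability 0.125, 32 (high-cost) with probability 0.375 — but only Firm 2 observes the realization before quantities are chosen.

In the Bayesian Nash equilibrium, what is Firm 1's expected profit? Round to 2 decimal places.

1113.89

Type-c best response for Firm 2: q₂(c) = (116 − c)/2 − q₁/2.
Firm 1 maximizes expected profit; its first-order condition is 116 − 2q₁ − E[q₂] − 17 = 0.
Substituting E[q₂] and solving: E[c₂] = 18.125, so q₁ = (116 − 2·17 + 18.125)/3 = 33.375.
E[P] = 116 − (q₁ + E[q₂]) = 50.375; Firm 1's expected profit = (E[P] − 17)·q₁ = (50.375 − 17)·33.375 = 1113.89.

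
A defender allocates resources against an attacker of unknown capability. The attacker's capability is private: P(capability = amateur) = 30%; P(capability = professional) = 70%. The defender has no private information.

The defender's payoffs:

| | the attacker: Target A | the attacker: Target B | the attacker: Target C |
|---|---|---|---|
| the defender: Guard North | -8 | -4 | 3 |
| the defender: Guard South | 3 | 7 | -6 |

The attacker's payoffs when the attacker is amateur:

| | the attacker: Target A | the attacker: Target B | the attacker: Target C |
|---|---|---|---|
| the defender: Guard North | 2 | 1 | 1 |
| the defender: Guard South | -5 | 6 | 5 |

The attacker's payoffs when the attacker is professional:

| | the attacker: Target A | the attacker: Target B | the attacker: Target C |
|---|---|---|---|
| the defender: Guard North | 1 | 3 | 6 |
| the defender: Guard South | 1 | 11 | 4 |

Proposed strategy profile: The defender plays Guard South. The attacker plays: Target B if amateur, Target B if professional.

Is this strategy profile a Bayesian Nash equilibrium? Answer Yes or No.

Yes

The defender plays Guard South: E[Guard South] = 0.3·(7) + 0.7·(7) = 7; E[Guard North] = -4. Best-responding. ✓
The attacker (capability amateur), facing Guard South: Target A gives -5, Target B gives 6, Target C gives 5. Proposed Target B is best. ✓
The attacker (capability professional), facing Guard South: Target A gives 1, Target B gives 11, Target C gives 4. Proposed Target B is best. ✓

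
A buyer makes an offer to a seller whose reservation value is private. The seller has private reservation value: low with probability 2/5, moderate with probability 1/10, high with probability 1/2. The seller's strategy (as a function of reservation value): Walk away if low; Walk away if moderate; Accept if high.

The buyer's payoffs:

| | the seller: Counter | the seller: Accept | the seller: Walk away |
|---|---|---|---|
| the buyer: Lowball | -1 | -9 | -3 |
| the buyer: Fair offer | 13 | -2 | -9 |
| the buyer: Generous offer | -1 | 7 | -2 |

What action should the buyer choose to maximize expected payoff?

E[Lowball] = 2/5·(-3) + 1/10·(-3) + 1/2·(-9) = -6
E[Fair offer] = 2/5·(-9) + 1/10·(-9) + 1/2·(-2) = -11/2
E[Generous offer] = 2/5·(-2) + 1/10·(-2) + 1/2·(7) = 5/2
Best response: Generous offer (5/2 is the largest).

Generous offer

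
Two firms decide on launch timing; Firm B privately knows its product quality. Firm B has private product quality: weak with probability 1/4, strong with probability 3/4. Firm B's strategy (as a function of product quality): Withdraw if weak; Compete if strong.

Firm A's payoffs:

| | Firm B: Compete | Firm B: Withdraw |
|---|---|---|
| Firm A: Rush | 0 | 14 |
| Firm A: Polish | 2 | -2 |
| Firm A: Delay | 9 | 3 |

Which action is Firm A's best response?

Delay

Compute Firm A's expected payoff for each action, taking the expectation over Firm B's type.
E[Rush] = 1/4·(14) + 3/4·(0) = 7/2
E[Polish] = 1/4·(-2) + 3/4·(2) = 1
E[Delay] = 1/4·(3) + 3/4·(9) = 15/2
Best response: Delay (15/2 is the largest).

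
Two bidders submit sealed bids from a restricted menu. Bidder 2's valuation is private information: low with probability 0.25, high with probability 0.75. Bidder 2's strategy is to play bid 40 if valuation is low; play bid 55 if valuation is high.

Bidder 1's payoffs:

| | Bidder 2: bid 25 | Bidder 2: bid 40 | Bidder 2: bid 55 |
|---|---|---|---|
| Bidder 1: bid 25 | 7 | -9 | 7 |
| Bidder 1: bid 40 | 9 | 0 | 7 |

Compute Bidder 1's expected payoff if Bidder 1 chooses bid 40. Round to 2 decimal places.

5.25

Take the expectation over Bidder 2's valuation, weighting each type's action by its prior probability.
E[bid 40] = 0.25·0 + 0.75·7 = 0 + 5.25 = 5.25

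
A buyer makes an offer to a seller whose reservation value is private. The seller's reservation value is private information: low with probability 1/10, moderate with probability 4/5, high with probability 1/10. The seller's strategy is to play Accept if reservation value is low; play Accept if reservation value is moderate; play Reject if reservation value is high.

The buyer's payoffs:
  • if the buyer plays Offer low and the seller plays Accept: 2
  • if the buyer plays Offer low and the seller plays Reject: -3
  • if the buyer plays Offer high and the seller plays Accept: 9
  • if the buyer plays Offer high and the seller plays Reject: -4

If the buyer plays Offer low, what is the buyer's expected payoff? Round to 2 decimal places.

E[Offer low] = 1/10·2 + 4/5·2 + 1/10·(-3) = 1/5 + 8/5 + (-3/10) = 3/2

1.50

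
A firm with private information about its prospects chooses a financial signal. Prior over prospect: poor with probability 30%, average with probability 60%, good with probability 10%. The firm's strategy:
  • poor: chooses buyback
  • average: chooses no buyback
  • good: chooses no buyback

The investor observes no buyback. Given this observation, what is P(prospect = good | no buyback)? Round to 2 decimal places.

0.14

P(no buyback) = 0.3·0 + 0.6·1 + 0.1·1 = 0.7
P(good | no buyback) = (0.1·1) / 0.7 = 0.1 / 0.7 = 0.142857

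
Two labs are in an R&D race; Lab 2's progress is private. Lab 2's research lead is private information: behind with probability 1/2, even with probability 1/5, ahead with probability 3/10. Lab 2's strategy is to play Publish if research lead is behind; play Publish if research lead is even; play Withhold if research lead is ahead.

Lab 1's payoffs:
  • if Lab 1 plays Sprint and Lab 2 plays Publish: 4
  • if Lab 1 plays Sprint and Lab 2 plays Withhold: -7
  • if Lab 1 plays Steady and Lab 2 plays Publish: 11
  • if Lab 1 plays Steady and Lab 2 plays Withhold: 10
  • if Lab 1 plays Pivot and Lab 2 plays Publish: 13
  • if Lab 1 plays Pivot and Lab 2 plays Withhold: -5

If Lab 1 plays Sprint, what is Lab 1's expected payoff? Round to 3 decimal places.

0.700

Take the expectation over Lab 2's research lead, weighting each type's action by its prior probability.
E[Sprint] = 1/2·4 + 1/5·4 + 3/10·(-7) = 2 + 4/5 + (-21/10) = 7/10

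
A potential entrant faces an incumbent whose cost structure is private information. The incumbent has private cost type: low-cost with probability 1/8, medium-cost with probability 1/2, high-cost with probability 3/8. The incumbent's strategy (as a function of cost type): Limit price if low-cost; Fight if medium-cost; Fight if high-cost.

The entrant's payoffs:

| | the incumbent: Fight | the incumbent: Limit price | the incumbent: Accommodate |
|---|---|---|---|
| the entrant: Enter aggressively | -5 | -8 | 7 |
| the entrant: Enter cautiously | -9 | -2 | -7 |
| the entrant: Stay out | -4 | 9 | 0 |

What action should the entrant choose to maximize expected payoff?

Stay out

E[Enter aggressively] = 1/8·(-8) + 1/2·(-5) + 3/8·(-5) = -43/8
E[Enter cautiously] = 1/8·(-2) + 1/2·(-9) + 3/8·(-9) = -65/8
E[Stay out] = 1/8·(9) + 1/2·(-4) + 3/8·(-4) = -19/8
Best response: Stay out (-19/8 is the largest).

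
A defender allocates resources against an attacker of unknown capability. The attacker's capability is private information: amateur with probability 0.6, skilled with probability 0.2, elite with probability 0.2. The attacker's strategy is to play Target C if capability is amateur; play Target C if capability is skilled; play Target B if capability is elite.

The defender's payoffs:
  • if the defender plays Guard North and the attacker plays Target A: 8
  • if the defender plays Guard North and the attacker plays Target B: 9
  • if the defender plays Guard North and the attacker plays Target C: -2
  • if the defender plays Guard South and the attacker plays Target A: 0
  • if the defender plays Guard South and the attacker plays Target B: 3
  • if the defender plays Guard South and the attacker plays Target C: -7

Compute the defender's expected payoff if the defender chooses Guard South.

-5

Take the expectation over the attacker's capability, weighting each type's action by its prior probability.
E[Guard South] = 0.6·(-7) + 0.2·(-7) + 0.2·3 = (-4.2) + (-1.4) + 0.6 = -5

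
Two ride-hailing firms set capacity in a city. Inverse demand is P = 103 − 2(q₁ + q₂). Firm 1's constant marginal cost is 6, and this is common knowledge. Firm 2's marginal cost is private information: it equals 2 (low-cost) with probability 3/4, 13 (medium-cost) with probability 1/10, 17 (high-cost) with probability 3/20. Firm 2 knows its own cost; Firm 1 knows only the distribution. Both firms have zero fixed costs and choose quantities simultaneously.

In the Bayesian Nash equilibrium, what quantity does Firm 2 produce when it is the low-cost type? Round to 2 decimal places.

Firm 2 with cost c maximizes (103 − 2(q₁+q₂) − c)·q₂, giving q₂(c) = (103 − c − 2q₁)/4.
E[c₂] = 3/4·2 + 1/10·13 + 3/20·17 = 5.35
Firm 1's FOC against E[q₂] yields q₁ = (103 − 2·6 + E[c₂])/6 = (103 − 12 + 5.35)/6 = 16.0583.
q₂(low-cost) = (103 − 2 − 2·16.0583)/4 = 17.2208.

17.22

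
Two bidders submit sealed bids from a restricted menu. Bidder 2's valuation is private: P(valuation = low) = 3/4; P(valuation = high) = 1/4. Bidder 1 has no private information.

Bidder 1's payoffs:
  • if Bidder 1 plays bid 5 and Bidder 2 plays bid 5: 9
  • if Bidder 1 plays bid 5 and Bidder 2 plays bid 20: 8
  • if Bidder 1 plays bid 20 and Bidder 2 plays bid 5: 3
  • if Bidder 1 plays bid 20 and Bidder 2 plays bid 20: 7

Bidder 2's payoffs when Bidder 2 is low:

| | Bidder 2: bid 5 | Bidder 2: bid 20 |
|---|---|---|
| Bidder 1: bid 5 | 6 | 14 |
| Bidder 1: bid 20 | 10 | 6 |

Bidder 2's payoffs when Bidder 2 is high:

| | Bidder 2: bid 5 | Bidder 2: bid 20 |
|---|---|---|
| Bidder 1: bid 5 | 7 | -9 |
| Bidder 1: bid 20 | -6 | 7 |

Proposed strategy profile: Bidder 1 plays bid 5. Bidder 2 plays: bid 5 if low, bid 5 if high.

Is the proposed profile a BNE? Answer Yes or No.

No

Bidder 1 plays bid 5: E[bid 5] = 3/4·(9) + 1/4·(9) = 9; E[bid 20] = 3. Best-responding. ✓
Bidder 2 (valuation low), facing bid 5: bid 5 gives 6, bid 20 gives 14. Proposed bid 5 is not best — profitable deviation exists. ✗
Bidder 2 (valuation high), facing bid 5: bid 5 gives 7, bid 20 gives -9. Proposed bid 5 is best. ✓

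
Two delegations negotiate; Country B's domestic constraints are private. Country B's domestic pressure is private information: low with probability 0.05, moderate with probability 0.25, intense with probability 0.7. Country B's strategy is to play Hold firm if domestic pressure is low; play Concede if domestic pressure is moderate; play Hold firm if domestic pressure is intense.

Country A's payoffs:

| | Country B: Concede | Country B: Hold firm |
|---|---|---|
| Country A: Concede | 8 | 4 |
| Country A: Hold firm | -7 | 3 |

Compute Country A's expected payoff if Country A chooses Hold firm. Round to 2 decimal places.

E[Hold firm] = 0.05·3 + 0.25·(-7) + 0.7·3 = 0.15 + (-1.75) + 2.1 = 0.5

0.50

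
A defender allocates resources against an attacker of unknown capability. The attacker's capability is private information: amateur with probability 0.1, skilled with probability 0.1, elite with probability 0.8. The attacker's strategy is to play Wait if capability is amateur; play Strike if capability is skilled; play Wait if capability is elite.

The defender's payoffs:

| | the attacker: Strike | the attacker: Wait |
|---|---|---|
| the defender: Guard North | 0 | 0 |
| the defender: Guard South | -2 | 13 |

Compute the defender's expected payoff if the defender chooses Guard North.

E[Guard North] = 0.1·0 + 0.1·0 + 0.8·0 = 0 + 0 + 0 = 0

0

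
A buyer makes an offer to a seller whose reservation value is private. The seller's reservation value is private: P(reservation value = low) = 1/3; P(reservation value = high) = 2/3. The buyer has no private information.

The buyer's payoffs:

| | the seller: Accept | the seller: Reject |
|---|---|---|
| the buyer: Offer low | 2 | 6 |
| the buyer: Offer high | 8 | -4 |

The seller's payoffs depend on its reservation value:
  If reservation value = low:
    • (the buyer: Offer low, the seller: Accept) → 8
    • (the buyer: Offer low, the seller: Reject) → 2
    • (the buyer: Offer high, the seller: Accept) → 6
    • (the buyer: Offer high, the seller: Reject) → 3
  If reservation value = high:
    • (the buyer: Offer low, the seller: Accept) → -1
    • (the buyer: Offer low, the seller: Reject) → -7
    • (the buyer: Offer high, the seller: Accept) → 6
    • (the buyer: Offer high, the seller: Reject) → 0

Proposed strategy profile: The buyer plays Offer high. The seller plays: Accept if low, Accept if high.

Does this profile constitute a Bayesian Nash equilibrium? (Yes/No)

Yes

The buyer plays Offer high: E[Offer high] = 1/3·(8) + 2/3·(8) = 8; E[Offer low] = 2. Best-responding. ✓
The seller (reservation value low), facing Offer high: Accept gives 6, Reject gives 3. Proposed Accept is best. ✓
The seller (reservation value high), facing Offer high: Accept gives 6, Reject gives 0. Proposed Accept is best. ✓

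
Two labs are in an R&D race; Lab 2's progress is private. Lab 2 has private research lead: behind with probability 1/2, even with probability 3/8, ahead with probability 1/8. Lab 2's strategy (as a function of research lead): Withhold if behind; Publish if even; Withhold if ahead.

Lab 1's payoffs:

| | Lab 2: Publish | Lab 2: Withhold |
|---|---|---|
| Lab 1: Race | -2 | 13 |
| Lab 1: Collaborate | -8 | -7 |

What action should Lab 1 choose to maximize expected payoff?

Race

Compute Lab 1's expected payoff for each action, taking the expectation over Lab 2's type.
E[Race] = 1/2·(13) + 3/8·(-2) + 1/8·(13) = 59/8
E[Collaborate] = 1/2·(-7) + 3/8·(-8) + 1/8·(-7) = -59/8
Best response: Race (59/8 is the largest).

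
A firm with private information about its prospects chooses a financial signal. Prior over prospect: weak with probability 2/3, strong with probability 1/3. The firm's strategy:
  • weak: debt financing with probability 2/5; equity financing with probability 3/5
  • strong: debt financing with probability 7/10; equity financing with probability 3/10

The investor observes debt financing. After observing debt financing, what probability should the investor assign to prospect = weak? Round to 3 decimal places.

0.533

Apply Bayes' rule using the sender's strategy as the likelihood.
P(debt financing) = (2/3)·(2/5) + (1/3)·(7/10) = 1/2
P(weak | debt financing) = ((2/3)·(2/5)) / (1/2) = (4/15) / (1/2) = 8/15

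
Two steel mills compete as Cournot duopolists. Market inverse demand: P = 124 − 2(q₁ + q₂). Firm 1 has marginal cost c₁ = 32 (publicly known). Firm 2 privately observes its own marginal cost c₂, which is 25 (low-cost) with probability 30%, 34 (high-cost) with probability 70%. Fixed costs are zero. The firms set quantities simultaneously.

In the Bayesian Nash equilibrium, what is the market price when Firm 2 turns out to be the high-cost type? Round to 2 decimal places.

63.78

Type-c best response for Firm 2: q₂(c) = (124 − c)/4 − q₁/2.
Firm 1 maximizes expected profit; its first-order condition is 124 − 4q₁ − 2E[q₂] − 32 = 0.
Substituting E[q₂] and solving: E[c₂] = 31.3, so q₁ = (124 − 2·32 + 31.3)/6 = 15.2167.
q₂(high-cost) = 14.8917, so P = 124 − 2·(15.2167 + 14.8917) = 63.7833.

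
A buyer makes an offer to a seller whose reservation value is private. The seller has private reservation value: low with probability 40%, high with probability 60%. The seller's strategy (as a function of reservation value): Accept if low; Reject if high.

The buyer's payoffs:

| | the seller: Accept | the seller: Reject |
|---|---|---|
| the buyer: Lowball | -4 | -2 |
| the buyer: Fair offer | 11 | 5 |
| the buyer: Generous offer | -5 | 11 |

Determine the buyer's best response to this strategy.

Fair offer

E[Lowball] = 0.4·(-4) + 0.6·(-2) = -2.8
E[Fair offer] = 0.4·(11) + 0.6·(5) = 7.4
E[Generous offer] = 0.4·(-5) + 0.6·(11) = 4.6
Best response: Fair offer (7.4 is the largest).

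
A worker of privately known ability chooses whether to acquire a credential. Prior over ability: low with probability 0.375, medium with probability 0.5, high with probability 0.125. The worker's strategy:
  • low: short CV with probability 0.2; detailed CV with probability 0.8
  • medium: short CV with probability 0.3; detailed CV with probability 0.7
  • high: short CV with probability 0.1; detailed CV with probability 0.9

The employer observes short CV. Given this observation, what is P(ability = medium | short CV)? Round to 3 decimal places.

0.632

P(short CV) = 0.375·0.2 + 0.5·0.3 + 0.125·0.1 = 0.2375
P(medium | short CV) = (0.5·0.3) / 0.2375 = 0.15 / 0.2375 = 0.631579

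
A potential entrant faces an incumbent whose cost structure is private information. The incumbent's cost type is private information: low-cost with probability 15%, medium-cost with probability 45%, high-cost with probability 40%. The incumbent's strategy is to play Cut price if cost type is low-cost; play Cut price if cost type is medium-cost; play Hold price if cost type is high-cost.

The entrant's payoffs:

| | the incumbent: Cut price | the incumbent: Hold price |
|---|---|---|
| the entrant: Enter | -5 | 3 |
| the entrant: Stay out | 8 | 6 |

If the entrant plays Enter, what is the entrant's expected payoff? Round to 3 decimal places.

E[Enter] = 0.15·(-5) + 0.45·(-5) + 0.4·3 = (-0.75) + (-2.25) + 1.2 = -1.8

-1.800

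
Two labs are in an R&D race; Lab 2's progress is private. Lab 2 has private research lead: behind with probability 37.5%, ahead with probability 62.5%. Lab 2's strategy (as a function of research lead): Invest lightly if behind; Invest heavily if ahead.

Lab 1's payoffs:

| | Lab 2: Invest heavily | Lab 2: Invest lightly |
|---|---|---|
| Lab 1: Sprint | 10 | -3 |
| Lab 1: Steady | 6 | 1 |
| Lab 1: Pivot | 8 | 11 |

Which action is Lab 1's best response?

Pivot

Compute Lab 1's expected payoff for each action, taking the expectation over Lab 2's type.
E[Sprint] = 0.375·(-3) + 0.625·(10) = 5.125
E[Steady] = 0.375·(1) + 0.625·(6) = 4.125
E[Pivot] = 0.375·(11) + 0.625·(8) = 9.125
Best response: Pivot (9.125 is the largest).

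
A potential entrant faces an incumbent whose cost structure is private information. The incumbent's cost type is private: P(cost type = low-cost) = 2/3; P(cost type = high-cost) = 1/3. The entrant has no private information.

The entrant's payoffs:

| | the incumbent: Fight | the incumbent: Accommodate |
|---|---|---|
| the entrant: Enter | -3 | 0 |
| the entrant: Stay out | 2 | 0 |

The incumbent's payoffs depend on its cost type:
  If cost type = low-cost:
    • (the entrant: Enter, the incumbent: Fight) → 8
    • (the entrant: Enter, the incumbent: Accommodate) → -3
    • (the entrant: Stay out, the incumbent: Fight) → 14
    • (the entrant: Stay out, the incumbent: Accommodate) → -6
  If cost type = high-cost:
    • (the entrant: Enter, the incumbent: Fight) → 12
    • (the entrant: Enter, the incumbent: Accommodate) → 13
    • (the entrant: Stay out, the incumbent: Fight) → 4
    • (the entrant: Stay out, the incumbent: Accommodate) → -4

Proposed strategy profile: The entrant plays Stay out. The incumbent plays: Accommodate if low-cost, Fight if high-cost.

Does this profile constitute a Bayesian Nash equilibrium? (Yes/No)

A profile is a BNE iff every type of every player is best-responding given beliefs about the other side.
The entrant plays Stay out: E[Stay out] = 2/3·(0) + 1/3·(2) = 2/3; E[Enter] = -1. Best-responding. ✓
The incumbent (cost type low-cost), facing Stay out: Fight gives 14, Accommodate gives -6. Proposed Accommodate is not best — profitable deviation exists. ✗
The incumbent (cost type high-cost), facing Stay out: Fight gives 4, Accommodate gives -4. Proposed Fight is best. ✓

No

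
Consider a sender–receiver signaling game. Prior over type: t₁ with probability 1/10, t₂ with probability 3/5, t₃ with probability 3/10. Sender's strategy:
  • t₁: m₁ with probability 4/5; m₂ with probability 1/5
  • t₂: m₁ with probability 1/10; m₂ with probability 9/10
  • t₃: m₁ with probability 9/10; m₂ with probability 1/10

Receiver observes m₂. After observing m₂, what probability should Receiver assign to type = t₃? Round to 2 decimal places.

0.05

P(m₂) = (1/10)·(1/5) + (3/5)·(9/10) + (3/10)·(1/10) = 59/100
P(t₃ | m₂) = ((3/10)·(1/10)) / (59/100) = (3/100) / (59/100) = 3/59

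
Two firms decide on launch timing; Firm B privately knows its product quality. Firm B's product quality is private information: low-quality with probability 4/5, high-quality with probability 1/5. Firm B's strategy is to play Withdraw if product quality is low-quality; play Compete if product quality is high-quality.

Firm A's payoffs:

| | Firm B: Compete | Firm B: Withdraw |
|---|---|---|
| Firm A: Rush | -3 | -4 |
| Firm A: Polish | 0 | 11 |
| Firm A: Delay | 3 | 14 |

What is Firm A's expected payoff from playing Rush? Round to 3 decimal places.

-3.800

E[Rush] = 4/5·(-4) + 1/5·(-3) = (-16/5) + (-3/5) = -19/5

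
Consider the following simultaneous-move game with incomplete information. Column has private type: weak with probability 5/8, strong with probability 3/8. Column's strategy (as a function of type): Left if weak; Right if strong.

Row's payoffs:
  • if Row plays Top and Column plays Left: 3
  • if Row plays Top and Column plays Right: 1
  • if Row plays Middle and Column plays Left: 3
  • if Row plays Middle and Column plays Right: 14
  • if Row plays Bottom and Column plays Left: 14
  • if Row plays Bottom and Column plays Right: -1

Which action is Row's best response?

Bottom

Compute Row's expected payoff for each action, taking the expectation over Column's type.
E[Top] = 5/8·(3) + 3/8·(1) = 9/4
E[Middle] = 5/8·(3) + 3/8·(14) = 57/8
E[Bottom] = 5/8·(14) + 3/8·(-1) = 67/8
Best response: Bottom (67/8 is the largest).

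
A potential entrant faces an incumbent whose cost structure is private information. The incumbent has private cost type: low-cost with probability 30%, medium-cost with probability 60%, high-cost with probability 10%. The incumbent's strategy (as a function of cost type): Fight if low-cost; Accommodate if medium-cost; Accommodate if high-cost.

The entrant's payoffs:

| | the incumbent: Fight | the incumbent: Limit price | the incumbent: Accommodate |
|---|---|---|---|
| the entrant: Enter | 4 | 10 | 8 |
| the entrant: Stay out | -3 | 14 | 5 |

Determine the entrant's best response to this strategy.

Enter

Compute the entrant's expected payoff for each action, taking the expectation over the incumbent's type.
E[Enter] = 0.3·(4) + 0.6·(8) + 0.1·(8) = 6.8
E[Stay out] = 0.3·(-3) + 0.6·(5) + 0.1·(5) = 2.6
Best response: Enter (6.8 is the largest).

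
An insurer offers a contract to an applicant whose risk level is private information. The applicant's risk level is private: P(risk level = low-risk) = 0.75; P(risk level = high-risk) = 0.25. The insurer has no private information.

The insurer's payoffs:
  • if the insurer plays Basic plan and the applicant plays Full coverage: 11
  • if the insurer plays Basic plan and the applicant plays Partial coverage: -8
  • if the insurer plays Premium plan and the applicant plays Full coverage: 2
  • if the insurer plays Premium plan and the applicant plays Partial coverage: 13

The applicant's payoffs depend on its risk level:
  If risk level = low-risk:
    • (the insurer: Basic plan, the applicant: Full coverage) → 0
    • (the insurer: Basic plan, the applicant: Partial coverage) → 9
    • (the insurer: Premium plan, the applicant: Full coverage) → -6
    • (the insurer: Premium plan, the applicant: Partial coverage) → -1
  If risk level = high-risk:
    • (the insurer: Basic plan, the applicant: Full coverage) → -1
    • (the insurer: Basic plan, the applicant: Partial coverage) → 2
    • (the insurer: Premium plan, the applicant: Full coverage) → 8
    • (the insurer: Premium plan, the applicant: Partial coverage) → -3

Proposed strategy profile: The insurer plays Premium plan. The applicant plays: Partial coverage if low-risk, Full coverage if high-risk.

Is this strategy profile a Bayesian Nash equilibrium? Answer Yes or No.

The insurer plays Premium plan: E[Premium plan] = 0.75·(13) + 0.25·(2) = 10.25; E[Basic plan] = -3.25. Best-responding. ✓
The applicant (risk level low-risk), facing Premium plan: Full coverage gives -6, Partial coverage gives -1. Proposed Partial coverage is best. ✓
The applicant (risk level high-risk), facing Premium plan: Full coverage gives 8, Partial coverage gives -3. Proposed Full coverage is best. ✓

Yes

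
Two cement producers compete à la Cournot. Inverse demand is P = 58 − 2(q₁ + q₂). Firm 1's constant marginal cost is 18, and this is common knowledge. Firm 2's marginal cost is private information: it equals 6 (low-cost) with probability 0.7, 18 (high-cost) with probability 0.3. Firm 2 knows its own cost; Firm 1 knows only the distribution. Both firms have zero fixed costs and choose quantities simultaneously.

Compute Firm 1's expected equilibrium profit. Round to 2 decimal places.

55.48

Type-c best response for Firm 2: q₂(c) = (58 − c)/4 − q₁/2.
Firm 1 maximizes expected profit; its first-order condition is 58 − 4q₁ − 2E[q₂] − 18 = 0.
Substituting E[q₂] and solving: E[c₂] = 9.6, so q₁ = (58 − 2·18 + 9.6)/6 = 5.26667.
E[P] = 58 − 2·(q₁ + E[q₂]) = 28.5333; Firm 1's expected profit = (E[P] − 18)·q₁ = (28.5333 − 18)·5.26667 = 55.4756.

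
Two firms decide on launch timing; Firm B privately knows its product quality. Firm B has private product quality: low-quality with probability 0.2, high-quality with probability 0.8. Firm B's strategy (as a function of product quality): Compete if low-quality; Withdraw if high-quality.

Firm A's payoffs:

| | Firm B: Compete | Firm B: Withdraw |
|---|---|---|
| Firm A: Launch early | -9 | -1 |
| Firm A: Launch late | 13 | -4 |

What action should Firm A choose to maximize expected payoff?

E[Launch early] = 0.2·(-9) + 0.8·(-1) = -2.6
E[Launch late] = 0.2·(13) + 0.8·(-4) = -0.6
Best response: Launch late (-0.6 is the largest).

Launch late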